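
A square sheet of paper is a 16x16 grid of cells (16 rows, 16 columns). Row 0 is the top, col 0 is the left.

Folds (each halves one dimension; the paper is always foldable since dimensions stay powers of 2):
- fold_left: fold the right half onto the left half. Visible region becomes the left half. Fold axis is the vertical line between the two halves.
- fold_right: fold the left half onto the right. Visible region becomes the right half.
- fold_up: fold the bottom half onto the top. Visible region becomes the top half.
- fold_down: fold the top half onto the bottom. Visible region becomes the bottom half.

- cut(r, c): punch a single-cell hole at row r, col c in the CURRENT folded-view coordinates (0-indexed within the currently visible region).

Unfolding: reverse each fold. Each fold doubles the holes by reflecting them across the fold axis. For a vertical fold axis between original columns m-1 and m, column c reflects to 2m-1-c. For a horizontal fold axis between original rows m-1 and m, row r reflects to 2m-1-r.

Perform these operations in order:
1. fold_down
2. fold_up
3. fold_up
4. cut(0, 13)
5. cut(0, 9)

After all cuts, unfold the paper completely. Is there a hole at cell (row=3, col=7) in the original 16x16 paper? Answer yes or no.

Op 1 fold_down: fold axis h@8; visible region now rows[8,16) x cols[0,16) = 8x16
Op 2 fold_up: fold axis h@12; visible region now rows[8,12) x cols[0,16) = 4x16
Op 3 fold_up: fold axis h@10; visible region now rows[8,10) x cols[0,16) = 2x16
Op 4 cut(0, 13): punch at orig (8,13); cuts so far [(8, 13)]; region rows[8,10) x cols[0,16) = 2x16
Op 5 cut(0, 9): punch at orig (8,9); cuts so far [(8, 9), (8, 13)]; region rows[8,10) x cols[0,16) = 2x16
Unfold 1 (reflect across h@10): 4 holes -> [(8, 9), (8, 13), (11, 9), (11, 13)]
Unfold 2 (reflect across h@12): 8 holes -> [(8, 9), (8, 13), (11, 9), (11, 13), (12, 9), (12, 13), (15, 9), (15, 13)]
Unfold 3 (reflect across h@8): 16 holes -> [(0, 9), (0, 13), (3, 9), (3, 13), (4, 9), (4, 13), (7, 9), (7, 13), (8, 9), (8, 13), (11, 9), (11, 13), (12, 9), (12, 13), (15, 9), (15, 13)]
Holes: [(0, 9), (0, 13), (3, 9), (3, 13), (4, 9), (4, 13), (7, 9), (7, 13), (8, 9), (8, 13), (11, 9), (11, 13), (12, 9), (12, 13), (15, 9), (15, 13)]

Answer: no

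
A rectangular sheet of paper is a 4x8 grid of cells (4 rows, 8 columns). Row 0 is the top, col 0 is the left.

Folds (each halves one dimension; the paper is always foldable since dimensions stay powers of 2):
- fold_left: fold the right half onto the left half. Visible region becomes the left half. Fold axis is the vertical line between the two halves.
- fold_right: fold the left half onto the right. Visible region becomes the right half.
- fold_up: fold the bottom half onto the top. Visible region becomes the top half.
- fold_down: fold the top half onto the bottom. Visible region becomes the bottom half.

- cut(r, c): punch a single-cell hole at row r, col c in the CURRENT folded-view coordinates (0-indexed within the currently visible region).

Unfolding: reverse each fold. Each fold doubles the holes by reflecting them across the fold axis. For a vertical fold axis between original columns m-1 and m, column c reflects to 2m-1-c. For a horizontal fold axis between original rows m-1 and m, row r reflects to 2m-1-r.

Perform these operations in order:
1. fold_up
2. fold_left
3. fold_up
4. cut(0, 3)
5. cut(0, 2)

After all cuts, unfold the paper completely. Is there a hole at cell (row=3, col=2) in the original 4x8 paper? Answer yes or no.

Answer: yes

Derivation:
Op 1 fold_up: fold axis h@2; visible region now rows[0,2) x cols[0,8) = 2x8
Op 2 fold_left: fold axis v@4; visible region now rows[0,2) x cols[0,4) = 2x4
Op 3 fold_up: fold axis h@1; visible region now rows[0,1) x cols[0,4) = 1x4
Op 4 cut(0, 3): punch at orig (0,3); cuts so far [(0, 3)]; region rows[0,1) x cols[0,4) = 1x4
Op 5 cut(0, 2): punch at orig (0,2); cuts so far [(0, 2), (0, 3)]; region rows[0,1) x cols[0,4) = 1x4
Unfold 1 (reflect across h@1): 4 holes -> [(0, 2), (0, 3), (1, 2), (1, 3)]
Unfold 2 (reflect across v@4): 8 holes -> [(0, 2), (0, 3), (0, 4), (0, 5), (1, 2), (1, 3), (1, 4), (1, 5)]
Unfold 3 (reflect across h@2): 16 holes -> [(0, 2), (0, 3), (0, 4), (0, 5), (1, 2), (1, 3), (1, 4), (1, 5), (2, 2), (2, 3), (2, 4), (2, 5), (3, 2), (3, 3), (3, 4), (3, 5)]
Holes: [(0, 2), (0, 3), (0, 4), (0, 5), (1, 2), (1, 3), (1, 4), (1, 5), (2, 2), (2, 3), (2, 4), (2, 5), (3, 2), (3, 3), (3, 4), (3, 5)]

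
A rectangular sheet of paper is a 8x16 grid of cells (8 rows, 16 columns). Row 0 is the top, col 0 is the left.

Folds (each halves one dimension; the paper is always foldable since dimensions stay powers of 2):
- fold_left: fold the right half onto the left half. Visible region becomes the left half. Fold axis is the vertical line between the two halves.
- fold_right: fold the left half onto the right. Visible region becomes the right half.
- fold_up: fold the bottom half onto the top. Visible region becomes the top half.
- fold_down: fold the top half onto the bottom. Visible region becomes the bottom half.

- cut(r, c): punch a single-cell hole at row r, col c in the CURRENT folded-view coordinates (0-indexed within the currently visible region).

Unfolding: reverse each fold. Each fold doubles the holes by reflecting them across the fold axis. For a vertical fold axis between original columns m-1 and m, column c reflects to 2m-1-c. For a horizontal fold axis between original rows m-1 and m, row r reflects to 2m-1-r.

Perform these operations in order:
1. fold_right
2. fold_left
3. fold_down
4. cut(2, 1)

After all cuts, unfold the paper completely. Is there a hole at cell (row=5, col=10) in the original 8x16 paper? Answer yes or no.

Op 1 fold_right: fold axis v@8; visible region now rows[0,8) x cols[8,16) = 8x8
Op 2 fold_left: fold axis v@12; visible region now rows[0,8) x cols[8,12) = 8x4
Op 3 fold_down: fold axis h@4; visible region now rows[4,8) x cols[8,12) = 4x4
Op 4 cut(2, 1): punch at orig (6,9); cuts so far [(6, 9)]; region rows[4,8) x cols[8,12) = 4x4
Unfold 1 (reflect across h@4): 2 holes -> [(1, 9), (6, 9)]
Unfold 2 (reflect across v@12): 4 holes -> [(1, 9), (1, 14), (6, 9), (6, 14)]
Unfold 3 (reflect across v@8): 8 holes -> [(1, 1), (1, 6), (1, 9), (1, 14), (6, 1), (6, 6), (6, 9), (6, 14)]
Holes: [(1, 1), (1, 6), (1, 9), (1, 14), (6, 1), (6, 6), (6, 9), (6, 14)]

Answer: no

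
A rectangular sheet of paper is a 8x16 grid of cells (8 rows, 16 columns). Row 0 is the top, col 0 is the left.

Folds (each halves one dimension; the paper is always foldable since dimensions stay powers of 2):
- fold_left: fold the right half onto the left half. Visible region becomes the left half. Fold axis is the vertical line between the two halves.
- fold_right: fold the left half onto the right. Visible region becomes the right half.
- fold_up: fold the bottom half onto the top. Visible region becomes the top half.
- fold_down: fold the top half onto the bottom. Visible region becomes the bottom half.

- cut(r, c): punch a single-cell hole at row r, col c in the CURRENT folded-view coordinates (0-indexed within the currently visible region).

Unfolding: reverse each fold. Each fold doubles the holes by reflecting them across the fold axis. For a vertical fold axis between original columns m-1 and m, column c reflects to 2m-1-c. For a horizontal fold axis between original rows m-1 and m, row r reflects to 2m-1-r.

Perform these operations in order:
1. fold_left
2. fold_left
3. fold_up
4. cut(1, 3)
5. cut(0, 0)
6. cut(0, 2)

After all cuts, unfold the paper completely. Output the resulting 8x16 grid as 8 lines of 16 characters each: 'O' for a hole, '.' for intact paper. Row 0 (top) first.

Op 1 fold_left: fold axis v@8; visible region now rows[0,8) x cols[0,8) = 8x8
Op 2 fold_left: fold axis v@4; visible region now rows[0,8) x cols[0,4) = 8x4
Op 3 fold_up: fold axis h@4; visible region now rows[0,4) x cols[0,4) = 4x4
Op 4 cut(1, 3): punch at orig (1,3); cuts so far [(1, 3)]; region rows[0,4) x cols[0,4) = 4x4
Op 5 cut(0, 0): punch at orig (0,0); cuts so far [(0, 0), (1, 3)]; region rows[0,4) x cols[0,4) = 4x4
Op 6 cut(0, 2): punch at orig (0,2); cuts so far [(0, 0), (0, 2), (1, 3)]; region rows[0,4) x cols[0,4) = 4x4
Unfold 1 (reflect across h@4): 6 holes -> [(0, 0), (0, 2), (1, 3), (6, 3), (7, 0), (7, 2)]
Unfold 2 (reflect across v@4): 12 holes -> [(0, 0), (0, 2), (0, 5), (0, 7), (1, 3), (1, 4), (6, 3), (6, 4), (7, 0), (7, 2), (7, 5), (7, 7)]
Unfold 3 (reflect across v@8): 24 holes -> [(0, 0), (0, 2), (0, 5), (0, 7), (0, 8), (0, 10), (0, 13), (0, 15), (1, 3), (1, 4), (1, 11), (1, 12), (6, 3), (6, 4), (6, 11), (6, 12), (7, 0), (7, 2), (7, 5), (7, 7), (7, 8), (7, 10), (7, 13), (7, 15)]

Answer: O.O..O.OO.O..O.O
...OO......OO...
................
................
................
................
...OO......OO...
O.O..O.OO.O..O.O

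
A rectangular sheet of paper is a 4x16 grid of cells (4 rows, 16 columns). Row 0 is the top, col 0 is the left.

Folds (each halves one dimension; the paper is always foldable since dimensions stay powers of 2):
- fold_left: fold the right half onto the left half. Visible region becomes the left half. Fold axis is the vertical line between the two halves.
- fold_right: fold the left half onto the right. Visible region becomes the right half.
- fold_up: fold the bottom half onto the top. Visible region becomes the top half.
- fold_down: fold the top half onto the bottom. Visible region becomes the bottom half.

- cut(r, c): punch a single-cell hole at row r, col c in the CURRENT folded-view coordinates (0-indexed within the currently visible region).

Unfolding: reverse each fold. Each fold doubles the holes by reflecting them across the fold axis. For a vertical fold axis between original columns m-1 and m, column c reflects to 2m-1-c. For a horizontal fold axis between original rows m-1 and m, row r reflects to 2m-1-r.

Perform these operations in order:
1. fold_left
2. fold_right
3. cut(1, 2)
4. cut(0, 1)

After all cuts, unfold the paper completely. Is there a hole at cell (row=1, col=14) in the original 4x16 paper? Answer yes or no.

Answer: yes

Derivation:
Op 1 fold_left: fold axis v@8; visible region now rows[0,4) x cols[0,8) = 4x8
Op 2 fold_right: fold axis v@4; visible region now rows[0,4) x cols[4,8) = 4x4
Op 3 cut(1, 2): punch at orig (1,6); cuts so far [(1, 6)]; region rows[0,4) x cols[4,8) = 4x4
Op 4 cut(0, 1): punch at orig (0,5); cuts so far [(0, 5), (1, 6)]; region rows[0,4) x cols[4,8) = 4x4
Unfold 1 (reflect across v@4): 4 holes -> [(0, 2), (0, 5), (1, 1), (1, 6)]
Unfold 2 (reflect across v@8): 8 holes -> [(0, 2), (0, 5), (0, 10), (0, 13), (1, 1), (1, 6), (1, 9), (1, 14)]
Holes: [(0, 2), (0, 5), (0, 10), (0, 13), (1, 1), (1, 6), (1, 9), (1, 14)]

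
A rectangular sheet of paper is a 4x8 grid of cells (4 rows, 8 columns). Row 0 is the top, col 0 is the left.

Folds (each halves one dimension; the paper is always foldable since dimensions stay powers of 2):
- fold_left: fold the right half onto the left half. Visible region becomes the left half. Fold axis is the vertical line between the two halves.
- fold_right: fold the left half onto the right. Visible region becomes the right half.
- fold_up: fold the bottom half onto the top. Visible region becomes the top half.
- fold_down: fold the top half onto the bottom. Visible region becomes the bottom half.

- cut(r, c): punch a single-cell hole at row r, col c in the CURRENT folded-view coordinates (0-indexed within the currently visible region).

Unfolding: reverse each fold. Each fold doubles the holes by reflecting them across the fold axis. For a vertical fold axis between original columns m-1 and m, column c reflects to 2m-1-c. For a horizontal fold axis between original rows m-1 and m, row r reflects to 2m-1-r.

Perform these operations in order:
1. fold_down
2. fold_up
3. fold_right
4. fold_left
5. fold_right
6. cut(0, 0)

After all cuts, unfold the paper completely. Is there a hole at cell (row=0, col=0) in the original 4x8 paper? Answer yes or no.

Answer: yes

Derivation:
Op 1 fold_down: fold axis h@2; visible region now rows[2,4) x cols[0,8) = 2x8
Op 2 fold_up: fold axis h@3; visible region now rows[2,3) x cols[0,8) = 1x8
Op 3 fold_right: fold axis v@4; visible region now rows[2,3) x cols[4,8) = 1x4
Op 4 fold_left: fold axis v@6; visible region now rows[2,3) x cols[4,6) = 1x2
Op 5 fold_right: fold axis v@5; visible region now rows[2,3) x cols[5,6) = 1x1
Op 6 cut(0, 0): punch at orig (2,5); cuts so far [(2, 5)]; region rows[2,3) x cols[5,6) = 1x1
Unfold 1 (reflect across v@5): 2 holes -> [(2, 4), (2, 5)]
Unfold 2 (reflect across v@6): 4 holes -> [(2, 4), (2, 5), (2, 6), (2, 7)]
Unfold 3 (reflect across v@4): 8 holes -> [(2, 0), (2, 1), (2, 2), (2, 3), (2, 4), (2, 5), (2, 6), (2, 7)]
Unfold 4 (reflect across h@3): 16 holes -> [(2, 0), (2, 1), (2, 2), (2, 3), (2, 4), (2, 5), (2, 6), (2, 7), (3, 0), (3, 1), (3, 2), (3, 3), (3, 4), (3, 5), (3, 6), (3, 7)]
Unfold 5 (reflect across h@2): 32 holes -> [(0, 0), (0, 1), (0, 2), (0, 3), (0, 4), (0, 5), (0, 6), (0, 7), (1, 0), (1, 1), (1, 2), (1, 3), (1, 4), (1, 5), (1, 6), (1, 7), (2, 0), (2, 1), (2, 2), (2, 3), (2, 4), (2, 5), (2, 6), (2, 7), (3, 0), (3, 1), (3, 2), (3, 3), (3, 4), (3, 5), (3, 6), (3, 7)]
Holes: [(0, 0), (0, 1), (0, 2), (0, 3), (0, 4), (0, 5), (0, 6), (0, 7), (1, 0), (1, 1), (1, 2), (1, 3), (1, 4), (1, 5), (1, 6), (1, 7), (2, 0), (2, 1), (2, 2), (2, 3), (2, 4), (2, 5), (2, 6), (2, 7), (3, 0), (3, 1), (3, 2), (3, 3), (3, 4), (3, 5), (3, 6), (3, 7)]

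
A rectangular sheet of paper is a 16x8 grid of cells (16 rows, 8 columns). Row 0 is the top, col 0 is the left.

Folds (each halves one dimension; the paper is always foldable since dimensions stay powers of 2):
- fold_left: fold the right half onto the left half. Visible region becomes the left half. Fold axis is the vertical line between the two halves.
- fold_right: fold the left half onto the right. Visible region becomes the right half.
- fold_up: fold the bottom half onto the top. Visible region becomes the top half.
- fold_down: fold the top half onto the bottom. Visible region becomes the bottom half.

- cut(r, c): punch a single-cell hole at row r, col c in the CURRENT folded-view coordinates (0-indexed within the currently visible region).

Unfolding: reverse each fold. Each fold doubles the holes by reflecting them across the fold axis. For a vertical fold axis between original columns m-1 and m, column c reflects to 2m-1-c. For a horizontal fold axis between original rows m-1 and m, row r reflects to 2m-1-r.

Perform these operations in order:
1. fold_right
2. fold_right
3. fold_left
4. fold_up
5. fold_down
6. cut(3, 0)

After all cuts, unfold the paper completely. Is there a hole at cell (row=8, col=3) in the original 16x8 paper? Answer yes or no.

Answer: yes

Derivation:
Op 1 fold_right: fold axis v@4; visible region now rows[0,16) x cols[4,8) = 16x4
Op 2 fold_right: fold axis v@6; visible region now rows[0,16) x cols[6,8) = 16x2
Op 3 fold_left: fold axis v@7; visible region now rows[0,16) x cols[6,7) = 16x1
Op 4 fold_up: fold axis h@8; visible region now rows[0,8) x cols[6,7) = 8x1
Op 5 fold_down: fold axis h@4; visible region now rows[4,8) x cols[6,7) = 4x1
Op 6 cut(3, 0): punch at orig (7,6); cuts so far [(7, 6)]; region rows[4,8) x cols[6,7) = 4x1
Unfold 1 (reflect across h@4): 2 holes -> [(0, 6), (7, 6)]
Unfold 2 (reflect across h@8): 4 holes -> [(0, 6), (7, 6), (8, 6), (15, 6)]
Unfold 3 (reflect across v@7): 8 holes -> [(0, 6), (0, 7), (7, 6), (7, 7), (8, 6), (8, 7), (15, 6), (15, 7)]
Unfold 4 (reflect across v@6): 16 holes -> [(0, 4), (0, 5), (0, 6), (0, 7), (7, 4), (7, 5), (7, 6), (7, 7), (8, 4), (8, 5), (8, 6), (8, 7), (15, 4), (15, 5), (15, 6), (15, 7)]
Unfold 5 (reflect across v@4): 32 holes -> [(0, 0), (0, 1), (0, 2), (0, 3), (0, 4), (0, 5), (0, 6), (0, 7), (7, 0), (7, 1), (7, 2), (7, 3), (7, 4), (7, 5), (7, 6), (7, 7), (8, 0), (8, 1), (8, 2), (8, 3), (8, 4), (8, 5), (8, 6), (8, 7), (15, 0), (15, 1), (15, 2), (15, 3), (15, 4), (15, 5), (15, 6), (15, 7)]
Holes: [(0, 0), (0, 1), (0, 2), (0, 3), (0, 4), (0, 5), (0, 6), (0, 7), (7, 0), (7, 1), (7, 2), (7, 3), (7, 4), (7, 5), (7, 6), (7, 7), (8, 0), (8, 1), (8, 2), (8, 3), (8, 4), (8, 5), (8, 6), (8, 7), (15, 0), (15, 1), (15, 2), (15, 3), (15, 4), (15, 5), (15, 6), (15, 7)]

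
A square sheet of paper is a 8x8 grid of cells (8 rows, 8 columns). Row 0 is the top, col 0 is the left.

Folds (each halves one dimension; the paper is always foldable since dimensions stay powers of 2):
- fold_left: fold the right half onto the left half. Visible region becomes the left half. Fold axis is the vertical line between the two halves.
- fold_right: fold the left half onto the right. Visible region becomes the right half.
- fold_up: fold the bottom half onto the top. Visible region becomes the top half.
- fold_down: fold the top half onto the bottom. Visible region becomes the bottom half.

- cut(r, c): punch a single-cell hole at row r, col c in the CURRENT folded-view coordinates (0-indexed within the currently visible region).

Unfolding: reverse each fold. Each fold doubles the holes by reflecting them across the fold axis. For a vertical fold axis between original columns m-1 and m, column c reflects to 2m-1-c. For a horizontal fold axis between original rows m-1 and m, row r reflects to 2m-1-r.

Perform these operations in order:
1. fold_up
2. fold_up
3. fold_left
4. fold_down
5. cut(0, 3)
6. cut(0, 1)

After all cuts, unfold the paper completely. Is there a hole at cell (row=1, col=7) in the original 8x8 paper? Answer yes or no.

Op 1 fold_up: fold axis h@4; visible region now rows[0,4) x cols[0,8) = 4x8
Op 2 fold_up: fold axis h@2; visible region now rows[0,2) x cols[0,8) = 2x8
Op 3 fold_left: fold axis v@4; visible region now rows[0,2) x cols[0,4) = 2x4
Op 4 fold_down: fold axis h@1; visible region now rows[1,2) x cols[0,4) = 1x4
Op 5 cut(0, 3): punch at orig (1,3); cuts so far [(1, 3)]; region rows[1,2) x cols[0,4) = 1x4
Op 6 cut(0, 1): punch at orig (1,1); cuts so far [(1, 1), (1, 3)]; region rows[1,2) x cols[0,4) = 1x4
Unfold 1 (reflect across h@1): 4 holes -> [(0, 1), (0, 3), (1, 1), (1, 3)]
Unfold 2 (reflect across v@4): 8 holes -> [(0, 1), (0, 3), (0, 4), (0, 6), (1, 1), (1, 3), (1, 4), (1, 6)]
Unfold 3 (reflect across h@2): 16 holes -> [(0, 1), (0, 3), (0, 4), (0, 6), (1, 1), (1, 3), (1, 4), (1, 6), (2, 1), (2, 3), (2, 4), (2, 6), (3, 1), (3, 3), (3, 4), (3, 6)]
Unfold 4 (reflect across h@4): 32 holes -> [(0, 1), (0, 3), (0, 4), (0, 6), (1, 1), (1, 3), (1, 4), (1, 6), (2, 1), (2, 3), (2, 4), (2, 6), (3, 1), (3, 3), (3, 4), (3, 6), (4, 1), (4, 3), (4, 4), (4, 6), (5, 1), (5, 3), (5, 4), (5, 6), (6, 1), (6, 3), (6, 4), (6, 6), (7, 1), (7, 3), (7, 4), (7, 6)]
Holes: [(0, 1), (0, 3), (0, 4), (0, 6), (1, 1), (1, 3), (1, 4), (1, 6), (2, 1), (2, 3), (2, 4), (2, 6), (3, 1), (3, 3), (3, 4), (3, 6), (4, 1), (4, 3), (4, 4), (4, 6), (5, 1), (5, 3), (5, 4), (5, 6), (6, 1), (6, 3), (6, 4), (6, 6), (7, 1), (7, 3), (7, 4), (7, 6)]

Answer: no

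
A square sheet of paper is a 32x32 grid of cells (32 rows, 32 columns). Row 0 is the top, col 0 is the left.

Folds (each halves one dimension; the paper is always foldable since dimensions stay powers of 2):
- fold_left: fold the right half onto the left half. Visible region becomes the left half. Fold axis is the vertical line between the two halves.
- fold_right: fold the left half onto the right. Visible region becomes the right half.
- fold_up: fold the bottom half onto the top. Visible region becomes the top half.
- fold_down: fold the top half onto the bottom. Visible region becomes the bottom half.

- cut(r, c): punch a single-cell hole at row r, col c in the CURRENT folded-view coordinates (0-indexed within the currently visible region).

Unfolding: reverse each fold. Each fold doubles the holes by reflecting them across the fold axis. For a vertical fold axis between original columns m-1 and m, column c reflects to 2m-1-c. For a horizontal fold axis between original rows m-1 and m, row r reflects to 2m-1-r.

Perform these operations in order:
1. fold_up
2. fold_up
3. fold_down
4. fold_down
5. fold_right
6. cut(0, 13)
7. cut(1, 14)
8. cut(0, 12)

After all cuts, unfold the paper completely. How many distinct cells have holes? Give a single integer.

Answer: 96

Derivation:
Op 1 fold_up: fold axis h@16; visible region now rows[0,16) x cols[0,32) = 16x32
Op 2 fold_up: fold axis h@8; visible region now rows[0,8) x cols[0,32) = 8x32
Op 3 fold_down: fold axis h@4; visible region now rows[4,8) x cols[0,32) = 4x32
Op 4 fold_down: fold axis h@6; visible region now rows[6,8) x cols[0,32) = 2x32
Op 5 fold_right: fold axis v@16; visible region now rows[6,8) x cols[16,32) = 2x16
Op 6 cut(0, 13): punch at orig (6,29); cuts so far [(6, 29)]; region rows[6,8) x cols[16,32) = 2x16
Op 7 cut(1, 14): punch at orig (7,30); cuts so far [(6, 29), (7, 30)]; region rows[6,8) x cols[16,32) = 2x16
Op 8 cut(0, 12): punch at orig (6,28); cuts so far [(6, 28), (6, 29), (7, 30)]; region rows[6,8) x cols[16,32) = 2x16
Unfold 1 (reflect across v@16): 6 holes -> [(6, 2), (6, 3), (6, 28), (6, 29), (7, 1), (7, 30)]
Unfold 2 (reflect across h@6): 12 holes -> [(4, 1), (4, 30), (5, 2), (5, 3), (5, 28), (5, 29), (6, 2), (6, 3), (6, 28), (6, 29), (7, 1), (7, 30)]
Unfold 3 (reflect across h@4): 24 holes -> [(0, 1), (0, 30), (1, 2), (1, 3), (1, 28), (1, 29), (2, 2), (2, 3), (2, 28), (2, 29), (3, 1), (3, 30), (4, 1), (4, 30), (5, 2), (5, 3), (5, 28), (5, 29), (6, 2), (6, 3), (6, 28), (6, 29), (7, 1), (7, 30)]
Unfold 4 (reflect across h@8): 48 holes -> [(0, 1), (0, 30), (1, 2), (1, 3), (1, 28), (1, 29), (2, 2), (2, 3), (2, 28), (2, 29), (3, 1), (3, 30), (4, 1), (4, 30), (5, 2), (5, 3), (5, 28), (5, 29), (6, 2), (6, 3), (6, 28), (6, 29), (7, 1), (7, 30), (8, 1), (8, 30), (9, 2), (9, 3), (9, 28), (9, 29), (10, 2), (10, 3), (10, 28), (10, 29), (11, 1), (11, 30), (12, 1), (12, 30), (13, 2), (13, 3), (13, 28), (13, 29), (14, 2), (14, 3), (14, 28), (14, 29), (15, 1), (15, 30)]
Unfold 5 (reflect across h@16): 96 holes -> [(0, 1), (0, 30), (1, 2), (1, 3), (1, 28), (1, 29), (2, 2), (2, 3), (2, 28), (2, 29), (3, 1), (3, 30), (4, 1), (4, 30), (5, 2), (5, 3), (5, 28), (5, 29), (6, 2), (6, 3), (6, 28), (6, 29), (7, 1), (7, 30), (8, 1), (8, 30), (9, 2), (9, 3), (9, 28), (9, 29), (10, 2), (10, 3), (10, 28), (10, 29), (11, 1), (11, 30), (12, 1), (12, 30), (13, 2), (13, 3), (13, 28), (13, 29), (14, 2), (14, 3), (14, 28), (14, 29), (15, 1), (15, 30), (16, 1), (16, 30), (17, 2), (17, 3), (17, 28), (17, 29), (18, 2), (18, 3), (18, 28), (18, 29), (19, 1), (19, 30), (20, 1), (20, 30), (21, 2), (21, 3), (21, 28), (21, 29), (22, 2), (22, 3), (22, 28), (22, 29), (23, 1), (23, 30), (24, 1), (24, 30), (25, 2), (25, 3), (25, 28), (25, 29), (26, 2), (26, 3), (26, 28), (26, 29), (27, 1), (27, 30), (28, 1), (28, 30), (29, 2), (29, 3), (29, 28), (29, 29), (30, 2), (30, 3), (30, 28), (30, 29), (31, 1), (31, 30)]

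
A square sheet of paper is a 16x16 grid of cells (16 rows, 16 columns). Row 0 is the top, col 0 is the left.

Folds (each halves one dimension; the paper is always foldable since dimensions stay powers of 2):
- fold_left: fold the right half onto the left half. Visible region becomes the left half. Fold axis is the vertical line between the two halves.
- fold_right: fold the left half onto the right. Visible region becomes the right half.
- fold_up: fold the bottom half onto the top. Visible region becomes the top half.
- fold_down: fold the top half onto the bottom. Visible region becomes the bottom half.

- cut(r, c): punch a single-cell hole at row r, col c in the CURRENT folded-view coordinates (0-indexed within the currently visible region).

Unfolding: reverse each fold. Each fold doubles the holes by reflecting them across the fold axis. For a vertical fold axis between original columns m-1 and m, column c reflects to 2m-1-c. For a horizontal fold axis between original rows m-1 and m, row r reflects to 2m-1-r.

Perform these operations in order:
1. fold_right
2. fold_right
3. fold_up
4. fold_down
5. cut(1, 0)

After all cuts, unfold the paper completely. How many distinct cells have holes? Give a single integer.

Op 1 fold_right: fold axis v@8; visible region now rows[0,16) x cols[8,16) = 16x8
Op 2 fold_right: fold axis v@12; visible region now rows[0,16) x cols[12,16) = 16x4
Op 3 fold_up: fold axis h@8; visible region now rows[0,8) x cols[12,16) = 8x4
Op 4 fold_down: fold axis h@4; visible region now rows[4,8) x cols[12,16) = 4x4
Op 5 cut(1, 0): punch at orig (5,12); cuts so far [(5, 12)]; region rows[4,8) x cols[12,16) = 4x4
Unfold 1 (reflect across h@4): 2 holes -> [(2, 12), (5, 12)]
Unfold 2 (reflect across h@8): 4 holes -> [(2, 12), (5, 12), (10, 12), (13, 12)]
Unfold 3 (reflect across v@12): 8 holes -> [(2, 11), (2, 12), (5, 11), (5, 12), (10, 11), (10, 12), (13, 11), (13, 12)]
Unfold 4 (reflect across v@8): 16 holes -> [(2, 3), (2, 4), (2, 11), (2, 12), (5, 3), (5, 4), (5, 11), (5, 12), (10, 3), (10, 4), (10, 11), (10, 12), (13, 3), (13, 4), (13, 11), (13, 12)]

Answer: 16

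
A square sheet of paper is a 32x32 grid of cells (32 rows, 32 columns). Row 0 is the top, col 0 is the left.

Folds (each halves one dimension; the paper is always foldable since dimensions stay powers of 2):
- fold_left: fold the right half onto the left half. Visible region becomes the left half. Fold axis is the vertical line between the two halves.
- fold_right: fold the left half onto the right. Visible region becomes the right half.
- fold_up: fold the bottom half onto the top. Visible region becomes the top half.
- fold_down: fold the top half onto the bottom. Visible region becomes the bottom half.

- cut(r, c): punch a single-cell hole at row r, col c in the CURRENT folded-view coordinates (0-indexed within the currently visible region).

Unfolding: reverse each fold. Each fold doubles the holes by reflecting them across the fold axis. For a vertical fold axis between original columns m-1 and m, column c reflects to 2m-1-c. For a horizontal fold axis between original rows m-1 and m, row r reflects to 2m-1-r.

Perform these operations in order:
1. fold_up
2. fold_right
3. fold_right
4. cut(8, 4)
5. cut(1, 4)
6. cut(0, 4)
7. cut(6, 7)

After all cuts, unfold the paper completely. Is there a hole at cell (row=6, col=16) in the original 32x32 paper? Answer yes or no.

Op 1 fold_up: fold axis h@16; visible region now rows[0,16) x cols[0,32) = 16x32
Op 2 fold_right: fold axis v@16; visible region now rows[0,16) x cols[16,32) = 16x16
Op 3 fold_right: fold axis v@24; visible region now rows[0,16) x cols[24,32) = 16x8
Op 4 cut(8, 4): punch at orig (8,28); cuts so far [(8, 28)]; region rows[0,16) x cols[24,32) = 16x8
Op 5 cut(1, 4): punch at orig (1,28); cuts so far [(1, 28), (8, 28)]; region rows[0,16) x cols[24,32) = 16x8
Op 6 cut(0, 4): punch at orig (0,28); cuts so far [(0, 28), (1, 28), (8, 28)]; region rows[0,16) x cols[24,32) = 16x8
Op 7 cut(6, 7): punch at orig (6,31); cuts so far [(0, 28), (1, 28), (6, 31), (8, 28)]; region rows[0,16) x cols[24,32) = 16x8
Unfold 1 (reflect across v@24): 8 holes -> [(0, 19), (0, 28), (1, 19), (1, 28), (6, 16), (6, 31), (8, 19), (8, 28)]
Unfold 2 (reflect across v@16): 16 holes -> [(0, 3), (0, 12), (0, 19), (0, 28), (1, 3), (1, 12), (1, 19), (1, 28), (6, 0), (6, 15), (6, 16), (6, 31), (8, 3), (8, 12), (8, 19), (8, 28)]
Unfold 3 (reflect across h@16): 32 holes -> [(0, 3), (0, 12), (0, 19), (0, 28), (1, 3), (1, 12), (1, 19), (1, 28), (6, 0), (6, 15), (6, 16), (6, 31), (8, 3), (8, 12), (8, 19), (8, 28), (23, 3), (23, 12), (23, 19), (23, 28), (25, 0), (25, 15), (25, 16), (25, 31), (30, 3), (30, 12), (30, 19), (30, 28), (31, 3), (31, 12), (31, 19), (31, 28)]
Holes: [(0, 3), (0, 12), (0, 19), (0, 28), (1, 3), (1, 12), (1, 19), (1, 28), (6, 0), (6, 15), (6, 16), (6, 31), (8, 3), (8, 12), (8, 19), (8, 28), (23, 3), (23, 12), (23, 19), (23, 28), (25, 0), (25, 15), (25, 16), (25, 31), (30, 3), (30, 12), (30, 19), (30, 28), (31, 3), (31, 12), (31, 19), (31, 28)]

Answer: yes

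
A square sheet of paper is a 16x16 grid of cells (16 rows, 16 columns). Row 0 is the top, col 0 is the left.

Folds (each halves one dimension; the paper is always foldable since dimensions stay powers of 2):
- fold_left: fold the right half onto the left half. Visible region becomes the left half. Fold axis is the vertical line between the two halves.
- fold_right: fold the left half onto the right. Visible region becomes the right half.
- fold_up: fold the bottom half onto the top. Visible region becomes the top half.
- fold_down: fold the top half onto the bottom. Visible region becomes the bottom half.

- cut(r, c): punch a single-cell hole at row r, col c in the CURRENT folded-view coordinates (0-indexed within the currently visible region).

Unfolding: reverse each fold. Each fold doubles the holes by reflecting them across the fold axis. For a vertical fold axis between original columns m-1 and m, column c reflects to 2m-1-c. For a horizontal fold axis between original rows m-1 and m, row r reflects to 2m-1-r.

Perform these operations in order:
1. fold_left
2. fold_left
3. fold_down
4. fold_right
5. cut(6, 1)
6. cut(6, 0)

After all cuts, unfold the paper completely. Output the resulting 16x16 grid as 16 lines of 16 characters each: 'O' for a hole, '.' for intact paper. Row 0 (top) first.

Op 1 fold_left: fold axis v@8; visible region now rows[0,16) x cols[0,8) = 16x8
Op 2 fold_left: fold axis v@4; visible region now rows[0,16) x cols[0,4) = 16x4
Op 3 fold_down: fold axis h@8; visible region now rows[8,16) x cols[0,4) = 8x4
Op 4 fold_right: fold axis v@2; visible region now rows[8,16) x cols[2,4) = 8x2
Op 5 cut(6, 1): punch at orig (14,3); cuts so far [(14, 3)]; region rows[8,16) x cols[2,4) = 8x2
Op 6 cut(6, 0): punch at orig (14,2); cuts so far [(14, 2), (14, 3)]; region rows[8,16) x cols[2,4) = 8x2
Unfold 1 (reflect across v@2): 4 holes -> [(14, 0), (14, 1), (14, 2), (14, 3)]
Unfold 2 (reflect across h@8): 8 holes -> [(1, 0), (1, 1), (1, 2), (1, 3), (14, 0), (14, 1), (14, 2), (14, 3)]
Unfold 3 (reflect across v@4): 16 holes -> [(1, 0), (1, 1), (1, 2), (1, 3), (1, 4), (1, 5), (1, 6), (1, 7), (14, 0), (14, 1), (14, 2), (14, 3), (14, 4), (14, 5), (14, 6), (14, 7)]
Unfold 4 (reflect across v@8): 32 holes -> [(1, 0), (1, 1), (1, 2), (1, 3), (1, 4), (1, 5), (1, 6), (1, 7), (1, 8), (1, 9), (1, 10), (1, 11), (1, 12), (1, 13), (1, 14), (1, 15), (14, 0), (14, 1), (14, 2), (14, 3), (14, 4), (14, 5), (14, 6), (14, 7), (14, 8), (14, 9), (14, 10), (14, 11), (14, 12), (14, 13), (14, 14), (14, 15)]

Answer: ................
OOOOOOOOOOOOOOOO
................
................
................
................
................
................
................
................
................
................
................
................
OOOOOOOOOOOOOOOO
................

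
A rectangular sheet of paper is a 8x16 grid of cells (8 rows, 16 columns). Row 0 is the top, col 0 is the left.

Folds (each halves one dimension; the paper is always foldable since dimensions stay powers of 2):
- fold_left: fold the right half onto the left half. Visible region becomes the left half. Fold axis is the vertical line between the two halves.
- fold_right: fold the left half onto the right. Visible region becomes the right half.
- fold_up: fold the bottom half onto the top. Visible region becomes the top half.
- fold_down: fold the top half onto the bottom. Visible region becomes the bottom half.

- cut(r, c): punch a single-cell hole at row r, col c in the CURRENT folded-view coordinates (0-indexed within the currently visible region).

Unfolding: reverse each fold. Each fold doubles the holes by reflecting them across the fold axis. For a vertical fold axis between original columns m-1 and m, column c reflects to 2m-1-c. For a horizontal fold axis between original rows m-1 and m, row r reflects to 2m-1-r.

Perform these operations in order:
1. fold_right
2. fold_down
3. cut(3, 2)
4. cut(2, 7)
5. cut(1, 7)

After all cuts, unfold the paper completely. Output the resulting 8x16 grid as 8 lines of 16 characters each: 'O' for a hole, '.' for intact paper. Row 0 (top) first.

Answer: .....O....O.....
O..............O
O..............O
................
................
O..............O
O..............O
.....O....O.....

Derivation:
Op 1 fold_right: fold axis v@8; visible region now rows[0,8) x cols[8,16) = 8x8
Op 2 fold_down: fold axis h@4; visible region now rows[4,8) x cols[8,16) = 4x8
Op 3 cut(3, 2): punch at orig (7,10); cuts so far [(7, 10)]; region rows[4,8) x cols[8,16) = 4x8
Op 4 cut(2, 7): punch at orig (6,15); cuts so far [(6, 15), (7, 10)]; region rows[4,8) x cols[8,16) = 4x8
Op 5 cut(1, 7): punch at orig (5,15); cuts so far [(5, 15), (6, 15), (7, 10)]; region rows[4,8) x cols[8,16) = 4x8
Unfold 1 (reflect across h@4): 6 holes -> [(0, 10), (1, 15), (2, 15), (5, 15), (6, 15), (7, 10)]
Unfold 2 (reflect across v@8): 12 holes -> [(0, 5), (0, 10), (1, 0), (1, 15), (2, 0), (2, 15), (5, 0), (5, 15), (6, 0), (6, 15), (7, 5), (7, 10)]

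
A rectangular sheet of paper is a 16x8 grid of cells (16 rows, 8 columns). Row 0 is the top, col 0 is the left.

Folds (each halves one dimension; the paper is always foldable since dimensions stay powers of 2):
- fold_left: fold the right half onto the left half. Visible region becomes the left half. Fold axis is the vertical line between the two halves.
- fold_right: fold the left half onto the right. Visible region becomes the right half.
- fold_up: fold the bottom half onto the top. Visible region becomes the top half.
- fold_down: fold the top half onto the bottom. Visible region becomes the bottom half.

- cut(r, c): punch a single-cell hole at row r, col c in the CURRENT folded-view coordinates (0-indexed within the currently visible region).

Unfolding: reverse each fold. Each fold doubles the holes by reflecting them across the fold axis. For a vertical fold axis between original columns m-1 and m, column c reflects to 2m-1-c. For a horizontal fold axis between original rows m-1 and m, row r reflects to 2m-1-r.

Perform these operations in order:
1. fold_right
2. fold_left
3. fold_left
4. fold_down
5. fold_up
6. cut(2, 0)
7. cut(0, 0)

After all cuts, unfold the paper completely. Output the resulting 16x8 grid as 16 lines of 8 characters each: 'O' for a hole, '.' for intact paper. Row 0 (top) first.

Answer: OOOOOOOO
........
OOOOOOOO
........
........
OOOOOOOO
........
OOOOOOOO
OOOOOOOO
........
OOOOOOOO
........
........
OOOOOOOO
........
OOOOOOOO

Derivation:
Op 1 fold_right: fold axis v@4; visible region now rows[0,16) x cols[4,8) = 16x4
Op 2 fold_left: fold axis v@6; visible region now rows[0,16) x cols[4,6) = 16x2
Op 3 fold_left: fold axis v@5; visible region now rows[0,16) x cols[4,5) = 16x1
Op 4 fold_down: fold axis h@8; visible region now rows[8,16) x cols[4,5) = 8x1
Op 5 fold_up: fold axis h@12; visible region now rows[8,12) x cols[4,5) = 4x1
Op 6 cut(2, 0): punch at orig (10,4); cuts so far [(10, 4)]; region rows[8,12) x cols[4,5) = 4x1
Op 7 cut(0, 0): punch at orig (8,4); cuts so far [(8, 4), (10, 4)]; region rows[8,12) x cols[4,5) = 4x1
Unfold 1 (reflect across h@12): 4 holes -> [(8, 4), (10, 4), (13, 4), (15, 4)]
Unfold 2 (reflect across h@8): 8 holes -> [(0, 4), (2, 4), (5, 4), (7, 4), (8, 4), (10, 4), (13, 4), (15, 4)]
Unfold 3 (reflect across v@5): 16 holes -> [(0, 4), (0, 5), (2, 4), (2, 5), (5, 4), (5, 5), (7, 4), (7, 5), (8, 4), (8, 5), (10, 4), (10, 5), (13, 4), (13, 5), (15, 4), (15, 5)]
Unfold 4 (reflect across v@6): 32 holes -> [(0, 4), (0, 5), (0, 6), (0, 7), (2, 4), (2, 5), (2, 6), (2, 7), (5, 4), (5, 5), (5, 6), (5, 7), (7, 4), (7, 5), (7, 6), (7, 7), (8, 4), (8, 5), (8, 6), (8, 7), (10, 4), (10, 5), (10, 6), (10, 7), (13, 4), (13, 5), (13, 6), (13, 7), (15, 4), (15, 5), (15, 6), (15, 7)]
Unfold 5 (reflect across v@4): 64 holes -> [(0, 0), (0, 1), (0, 2), (0, 3), (0, 4), (0, 5), (0, 6), (0, 7), (2, 0), (2, 1), (2, 2), (2, 3), (2, 4), (2, 5), (2, 6), (2, 7), (5, 0), (5, 1), (5, 2), (5, 3), (5, 4), (5, 5), (5, 6), (5, 7), (7, 0), (7, 1), (7, 2), (7, 3), (7, 4), (7, 5), (7, 6), (7, 7), (8, 0), (8, 1), (8, 2), (8, 3), (8, 4), (8, 5), (8, 6), (8, 7), (10, 0), (10, 1), (10, 2), (10, 3), (10, 4), (10, 5), (10, 6), (10, 7), (13, 0), (13, 1), (13, 2), (13, 3), (13, 4), (13, 5), (13, 6), (13, 7), (15, 0), (15, 1), (15, 2), (15, 3), (15, 4), (15, 5), (15, 6), (15, 7)]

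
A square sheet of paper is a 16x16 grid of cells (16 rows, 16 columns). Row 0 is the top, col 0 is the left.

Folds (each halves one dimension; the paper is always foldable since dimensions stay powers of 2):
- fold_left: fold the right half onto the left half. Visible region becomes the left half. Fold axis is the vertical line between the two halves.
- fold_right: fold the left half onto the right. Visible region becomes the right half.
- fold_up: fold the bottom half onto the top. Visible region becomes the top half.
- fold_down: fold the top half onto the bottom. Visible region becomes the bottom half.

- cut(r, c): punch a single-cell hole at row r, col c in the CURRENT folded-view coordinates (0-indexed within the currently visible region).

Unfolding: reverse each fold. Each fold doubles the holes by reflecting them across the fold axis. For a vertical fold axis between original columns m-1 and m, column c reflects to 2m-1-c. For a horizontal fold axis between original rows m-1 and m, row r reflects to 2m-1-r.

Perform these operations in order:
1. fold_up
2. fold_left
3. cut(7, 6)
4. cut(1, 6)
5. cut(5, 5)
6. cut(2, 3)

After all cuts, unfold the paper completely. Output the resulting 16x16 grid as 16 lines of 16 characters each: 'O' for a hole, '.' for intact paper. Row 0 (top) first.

Op 1 fold_up: fold axis h@8; visible region now rows[0,8) x cols[0,16) = 8x16
Op 2 fold_left: fold axis v@8; visible region now rows[0,8) x cols[0,8) = 8x8
Op 3 cut(7, 6): punch at orig (7,6); cuts so far [(7, 6)]; region rows[0,8) x cols[0,8) = 8x8
Op 4 cut(1, 6): punch at orig (1,6); cuts so far [(1, 6), (7, 6)]; region rows[0,8) x cols[0,8) = 8x8
Op 5 cut(5, 5): punch at orig (5,5); cuts so far [(1, 6), (5, 5), (7, 6)]; region rows[0,8) x cols[0,8) = 8x8
Op 6 cut(2, 3): punch at orig (2,3); cuts so far [(1, 6), (2, 3), (5, 5), (7, 6)]; region rows[0,8) x cols[0,8) = 8x8
Unfold 1 (reflect across v@8): 8 holes -> [(1, 6), (1, 9), (2, 3), (2, 12), (5, 5), (5, 10), (7, 6), (7, 9)]
Unfold 2 (reflect across h@8): 16 holes -> [(1, 6), (1, 9), (2, 3), (2, 12), (5, 5), (5, 10), (7, 6), (7, 9), (8, 6), (8, 9), (10, 5), (10, 10), (13, 3), (13, 12), (14, 6), (14, 9)]

Answer: ................
......O..O......
...O........O...
................
................
.....O....O.....
................
......O..O......
......O..O......
................
.....O....O.....
................
................
...O........O...
......O..O......
................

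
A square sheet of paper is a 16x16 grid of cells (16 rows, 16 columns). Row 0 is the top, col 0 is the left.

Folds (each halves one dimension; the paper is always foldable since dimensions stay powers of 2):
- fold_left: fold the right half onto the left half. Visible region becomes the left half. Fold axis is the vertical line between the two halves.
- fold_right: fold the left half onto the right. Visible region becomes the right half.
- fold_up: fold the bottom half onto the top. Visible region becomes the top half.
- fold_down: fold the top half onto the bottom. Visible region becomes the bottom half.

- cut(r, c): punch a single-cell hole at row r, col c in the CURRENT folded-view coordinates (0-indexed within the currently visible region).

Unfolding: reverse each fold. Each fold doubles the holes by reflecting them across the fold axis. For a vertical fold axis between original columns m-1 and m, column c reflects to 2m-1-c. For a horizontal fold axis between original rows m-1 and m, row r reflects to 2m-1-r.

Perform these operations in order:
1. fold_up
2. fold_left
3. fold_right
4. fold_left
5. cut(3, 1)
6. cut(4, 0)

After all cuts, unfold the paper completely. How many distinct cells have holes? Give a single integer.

Op 1 fold_up: fold axis h@8; visible region now rows[0,8) x cols[0,16) = 8x16
Op 2 fold_left: fold axis v@8; visible region now rows[0,8) x cols[0,8) = 8x8
Op 3 fold_right: fold axis v@4; visible region now rows[0,8) x cols[4,8) = 8x4
Op 4 fold_left: fold axis v@6; visible region now rows[0,8) x cols[4,6) = 8x2
Op 5 cut(3, 1): punch at orig (3,5); cuts so far [(3, 5)]; region rows[0,8) x cols[4,6) = 8x2
Op 6 cut(4, 0): punch at orig (4,4); cuts so far [(3, 5), (4, 4)]; region rows[0,8) x cols[4,6) = 8x2
Unfold 1 (reflect across v@6): 4 holes -> [(3, 5), (3, 6), (4, 4), (4, 7)]
Unfold 2 (reflect across v@4): 8 holes -> [(3, 1), (3, 2), (3, 5), (3, 6), (4, 0), (4, 3), (4, 4), (4, 7)]
Unfold 3 (reflect across v@8): 16 holes -> [(3, 1), (3, 2), (3, 5), (3, 6), (3, 9), (3, 10), (3, 13), (3, 14), (4, 0), (4, 3), (4, 4), (4, 7), (4, 8), (4, 11), (4, 12), (4, 15)]
Unfold 4 (reflect across h@8): 32 holes -> [(3, 1), (3, 2), (3, 5), (3, 6), (3, 9), (3, 10), (3, 13), (3, 14), (4, 0), (4, 3), (4, 4), (4, 7), (4, 8), (4, 11), (4, 12), (4, 15), (11, 0), (11, 3), (11, 4), (11, 7), (11, 8), (11, 11), (11, 12), (11, 15), (12, 1), (12, 2), (12, 5), (12, 6), (12, 9), (12, 10), (12, 13), (12, 14)]

Answer: 32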